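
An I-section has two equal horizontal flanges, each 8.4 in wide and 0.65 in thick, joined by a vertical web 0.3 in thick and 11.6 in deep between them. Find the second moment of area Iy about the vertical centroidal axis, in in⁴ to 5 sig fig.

Treat the section as a set of non-overlapping primitives; coordinates are from the bounding-box lower-left.
Bottom flange: 8.4 × 0.65, A = 5.46 in², x = 4.2 in, Ī = 32.1048 in⁴.
Web: 0.3 × 11.6, A = 3.48 in², x = 4.2 in, Ī = 0.0261 in⁴.
Top flange: 8.4 × 0.65, A = 5.46 in², x = 4.2 in, Ī = 32.1048 in⁴.
By symmetry the centroid is at mid-width, x̄ = 4.2 in.
All pieces are centred on the vertical centroidal axis, so I = ΣĪ = 64.2357 in⁴.

Iy ≈ 64.236 in⁴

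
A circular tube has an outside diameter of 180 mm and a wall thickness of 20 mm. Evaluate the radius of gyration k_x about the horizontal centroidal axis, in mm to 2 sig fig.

k_x ≈ 57 mm

Split into non-overlapping primitives; take the origin at the lower-left of the bounding box.
Outer circle: ⌀180, A = 25 447 mm², y = 90 mm, Ī = 51 529 974 mm⁴.
Bore (subtracted): ⌀140, A = 15 394 mm², y = 90 mm, Ī = 18 857 410 mm⁴.
By symmetry the centroid is at mid-height, ȳ = 90 mm.
All pieces are centred on the horizontal centroidal axis, so I = ΣĪ (holes subtracted) = 32 672 564 mm⁴.
Radius of gyration: k = √(I/A) = √(32 672 564 / 10 053) = 57.01 mm.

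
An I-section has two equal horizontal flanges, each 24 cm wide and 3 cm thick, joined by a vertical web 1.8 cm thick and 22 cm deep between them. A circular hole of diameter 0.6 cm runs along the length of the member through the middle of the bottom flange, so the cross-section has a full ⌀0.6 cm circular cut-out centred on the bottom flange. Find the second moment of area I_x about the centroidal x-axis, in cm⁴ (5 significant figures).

I_x ≈ 2.4161 × 10⁴ cm⁴

Decompose the section into non-overlapping parts with the origin at the bottom-left of its bounding rectangle.
Bottom flange: 24 × 3, A = 72 cm², y = 1.5 cm, Ī = 54 cm⁴.
Web: 1.8 × 22, A = 39.6 cm², y = 14 cm, Ī = 1597.2 cm⁴.
Top flange: 24 × 3, A = 72 cm², y = 26.5 cm, Ī = 54 cm⁴.
Hole (subtracted): ⌀0.6, A = 0.2827433 cm², y = 1.5 cm, Ī = 0.006361725 cm⁴.
Centroid: ȳ = ΣA·y / ΣA = 14.01928 cm.
Transfer each piece to the centroidal x-axis using Ī + A·d² with d = y − 14.01928:
  bottom flange: d = -12.51928 cm → contributes +11338.73 cm⁴
  web: d = -0.01927965 cm → contributes +1597.215 cm⁴
  top flange: d = 12.48072 cm → contributes +11269.32 cm⁴
  hole: d = -12.51928 cm → contributes −44.32139 cm⁴
Total I = 24160.95 cm⁴.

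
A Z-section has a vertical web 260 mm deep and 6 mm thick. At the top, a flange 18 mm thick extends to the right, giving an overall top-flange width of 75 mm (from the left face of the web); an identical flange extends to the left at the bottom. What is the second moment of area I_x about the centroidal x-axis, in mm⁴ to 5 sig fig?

Decompose the section into non-overlapping parts with the origin at the bottom-left of its bounding rectangle.
Web: 6 × 260, A = 1 560 mm², y = 130 mm, Ī = 8 788 000 mm⁴.
Top flange (beyond web): 69 × 18, A = 1 242 mm², y = 251 mm, Ī = 33 534 mm⁴.
Bottom flange (beyond web): 69 × 18, A = 1 242 mm², y = 9 mm, Ī = 33 534 mm⁴.
Centroid: ȳ = ΣA·y / ΣA = 130 mm.
Transfer each piece to the centroidal x-axis using Ī + A·d² with d = y − 130:
  web: d = 0 mm → contributes +8 788 000 mm⁴
  top flange (beyond web): d = 121 mm → contributes +18 217 656 mm⁴
  bottom flange (beyond web): d = -121 mm → contributes +18 217 656 mm⁴
Total I = 45 223 312 mm⁴.

I_x ≈ 4.5223 × 10⁷ mm⁴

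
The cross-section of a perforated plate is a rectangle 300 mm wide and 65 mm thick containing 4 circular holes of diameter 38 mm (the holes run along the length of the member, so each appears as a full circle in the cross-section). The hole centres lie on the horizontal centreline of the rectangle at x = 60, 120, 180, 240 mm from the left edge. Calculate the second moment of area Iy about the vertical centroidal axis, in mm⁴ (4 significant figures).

Split into non-overlapping primitives; take the origin at the lower-left of the bounding box.
Plate: 300 × 65, A = 19 500 mm², x = 150 mm, Ī = 146 250 000 mm⁴.
Hole 1 (subtracted): ⌀38, A = 1134.11 mm², x = 60 mm, Ī = 102 354 mm⁴.
Hole 2 (subtracted): ⌀38, A = 1134.11 mm², x = 120 mm, Ī = 102 354 mm⁴.
Hole 3 (subtracted): ⌀38, A = 1134.11 mm², x = 180 mm, Ī = 102 354 mm⁴.
Hole 4 (subtracted): ⌀38, A = 1134.11 mm², x = 240 mm, Ī = 102 354 mm⁴.
By symmetry the centroid is at mid-width, x̄ = 150 mm.
Transfer each piece to the vertical centroidal axis using Ī + A·d² with d = x − 150:
  plate: d = 0 mm → contributes +146 250 000 mm⁴
  hole 1: d = -90 mm → contributes −9 288 685 mm⁴
  hole 2: d = -30 mm → contributes −1 123 057 mm⁴
  hole 3: d = 30 mm → contributes −1 123 057 mm⁴
  hole 4: d = 90 mm → contributes −9 288 685 mm⁴
Total I = 125 426 515 mm⁴.

Iy ≈ 1.254 × 10⁸ mm⁴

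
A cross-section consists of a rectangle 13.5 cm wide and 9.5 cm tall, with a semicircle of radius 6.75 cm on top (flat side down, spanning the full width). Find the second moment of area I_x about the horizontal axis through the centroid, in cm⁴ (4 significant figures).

I_x ≈ 3856 cm⁴

Decompose the section into non-overlapping parts with the origin at the bottom-left of its bounding rectangle.
Rectangular body: 13.5 × 9.5, A = 128.25 cm², y = 4.75 cm, Ī = 964.547 cm⁴.
Semicircular cap: semicircle r = 6.75, A = 71.5694 cm², y = 12.3648 cm, Ī = 227.849 cm⁴.
Centroid: ȳ = ΣA·y / ΣA = 7.47739 cm.
Transfer each piece to the horizontal axis through the centroid using Ī + A·d² with d = y − 7.47739:
  rectangular body: d = -2.72739 cm → contributes +1918.56 cm⁴
  semicircular cap: d = 4.8874 cm → contributes +1937.4 cm⁴
Total I = 3855.96 cm⁴.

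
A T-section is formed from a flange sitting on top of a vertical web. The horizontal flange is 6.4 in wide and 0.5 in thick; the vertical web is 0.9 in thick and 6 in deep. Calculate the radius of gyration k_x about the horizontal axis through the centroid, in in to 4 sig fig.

k_x ≈ 2.088 in

Break the section into simple shapes (no overlaps), measuring from the bottom-left corner of the bounding box.
Flange: 6.4 × 0.5, A = 3.2 in², y = 6.25 in, Ī = 0.0666667 in⁴.
Web: 0.9 × 6, A = 5.4 in², y = 3 in, Ī = 16.2 in⁴.
Centroid: ȳ = ΣA·y / ΣA = 4.2093 in.
Transfer each piece to the horizontal axis through the centroid using Ī + A·d² with d = y − 4.2093:
  flange: d = 2.0407 in → contributes +13.3929 in⁴
  web: d = -1.2093 in → contributes +24.097 in⁴
Total I = 37.4899 in⁴.
Radius of gyration: k = √(I/A) = √(37.4899 / 8.6) = 2.08789 in.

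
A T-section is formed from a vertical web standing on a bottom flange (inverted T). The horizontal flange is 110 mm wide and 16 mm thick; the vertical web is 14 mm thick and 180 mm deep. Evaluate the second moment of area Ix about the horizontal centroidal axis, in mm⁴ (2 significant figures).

Decompose the section into non-overlapping parts with the origin at the bottom-left of its bounding rectangle.
Flange: 110 × 16, A = 1 760 mm², y = 8 mm, Ī = 37 547 mm⁴.
Web: 14 × 180, A = 2 520 mm², y = 106 mm, Ī = 6 804 000 mm⁴.
Centroid: ȳ = ΣA·y / ΣA = 65.7 mm.
Transfer each piece to the horizontal centroidal axis using Ī + A·d² with d = y − 65.7:
  flange: d = -57.7 mm → contributes +5 897 287 mm⁴
  web: d = 40.3 mm → contributes +10 896 517 mm⁴
Total I = 16 793 804 mm⁴.

Ix ≈ 1.7 × 10⁷ mm⁴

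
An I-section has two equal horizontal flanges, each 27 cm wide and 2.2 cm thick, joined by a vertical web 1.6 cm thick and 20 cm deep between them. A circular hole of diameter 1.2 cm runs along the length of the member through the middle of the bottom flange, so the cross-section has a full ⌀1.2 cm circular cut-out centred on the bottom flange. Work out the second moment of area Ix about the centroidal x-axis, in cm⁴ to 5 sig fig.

Ix ≈ 1.5611 × 10⁴ cm⁴

Split into non-overlapping primitives; take the origin at the lower-left of the bounding box.
Bottom flange: 27 × 2.2, A = 59.4 cm², y = 1.1 cm, Ī = 23.958 cm⁴.
Web: 1.6 × 20, A = 32 cm², y = 12.2 cm, Ī = 1066.667 cm⁴.
Top flange: 27 × 2.2, A = 59.4 cm², y = 23.3 cm, Ī = 23.958 cm⁴.
Hole (subtracted): ⌀1.2, A = 1.130973 cm², y = 1.1 cm, Ī = 0.1017876 cm⁴.
Centroid: ȳ = ΣA·y / ΣA = 12.28388 cm.
Transfer each piece to the centroidal x-axis using Ī + A·d² with d = y − 12.28388:
  bottom flange: d = -11.18388 cm → contributes +7453.657 cm⁴
  web: d = -0.0838771 cm → contributes +1066.892 cm⁴
  top flange: d = 11.01612 cm → contributes +7232.443 cm⁴
  hole: d = -11.18388 cm → contributes −141.5629 cm⁴
Total I = 15611.43 cm⁴.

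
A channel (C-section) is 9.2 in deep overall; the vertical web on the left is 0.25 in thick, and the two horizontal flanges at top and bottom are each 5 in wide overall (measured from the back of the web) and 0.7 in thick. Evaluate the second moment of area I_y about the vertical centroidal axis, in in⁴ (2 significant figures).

I_y ≈ 23 in⁴

Split into non-overlapping primitives; take the origin at the lower-left of the bounding box.
Web: 0.25 × 9.2, A = 2.3 in², x = 0.125 in, Ī = 0.01198 in⁴.
Top flange (beyond web): 4.75 × 0.7, A = 3.325 in², x = 2.625 in, Ī = 6.252 in⁴.
Bottom flange (beyond web): 4.75 × 0.7, A = 3.325 in², x = 2.625 in, Ī = 6.252 in⁴.
Centroid: x̄ = ΣA·x / ΣA = 1.983 in.
Transfer each piece to the vertical centroidal axis using Ī + A·d² with d = x − 1.983:
  web: d = -1.858 in → contributes +7.948 in⁴
  top flange (beyond web): d = 0.6425 in → contributes +7.624 in⁴
  bottom flange (beyond web): d = 0.6425 in → contributes +7.624 in⁴
Total I = 23.2 in⁴.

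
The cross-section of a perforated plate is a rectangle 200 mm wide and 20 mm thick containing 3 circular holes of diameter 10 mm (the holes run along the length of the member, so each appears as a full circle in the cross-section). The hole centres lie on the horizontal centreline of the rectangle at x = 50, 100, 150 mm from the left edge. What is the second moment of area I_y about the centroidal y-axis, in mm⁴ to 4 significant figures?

Split into non-overlapping primitives; take the origin at the lower-left of the bounding box.
Plate: 200 × 20, A = 4 000 mm², x = 100 mm, Ī = 13 333 333 mm⁴.
Hole 1 (subtracted): ⌀10, A = 78.5398 mm², x = 50 mm, Ī = 490.874 mm⁴.
Hole 2 (subtracted): ⌀10, A = 78.5398 mm², x = 100 mm, Ī = 490.874 mm⁴.
Hole 3 (subtracted): ⌀10, A = 78.5398 mm², x = 150 mm, Ī = 490.874 mm⁴.
By symmetry the centroid is at mid-width, x̄ = 100 mm.
Transfer each piece to the centroidal y-axis using Ī + A·d² with d = x − 100:
  plate: d = 0 mm → contributes +13 333 333 mm⁴
  hole 1: d = -50 mm → contributes −196 840 mm⁴
  hole 2: d = 0 mm → contributes −490.874 mm⁴
  hole 3: d = 50 mm → contributes −196 840 mm⁴
Total I = 12 939 162 mm⁴.

I_y ≈ 1.294 × 10⁷ mm⁴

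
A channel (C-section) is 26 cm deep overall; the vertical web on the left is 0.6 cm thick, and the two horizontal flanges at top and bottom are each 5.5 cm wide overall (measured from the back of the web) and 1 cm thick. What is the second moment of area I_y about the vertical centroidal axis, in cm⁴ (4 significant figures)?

Split into non-overlapping primitives; take the origin at the lower-left of the bounding box.
Web: 0.6 × 26, A = 15.6 cm², x = 0.3 cm, Ī = 0.468 cm⁴.
Top flange (beyond web): 4.9 × 1, A = 4.9 cm², x = 3.05 cm, Ī = 9.80408 cm⁴.
Bottom flange (beyond web): 4.9 × 1, A = 4.9 cm², x = 3.05 cm, Ī = 9.80408 cm⁴.
Centroid: x̄ = ΣA·x / ΣA = 1.36102 cm.
Transfer each piece to the vertical centroidal axis using Ī + A·d² with d = x − 1.36102:
  web: d = -1.06102 cm → contributes +18.03 cm⁴
  top flange (beyond web): d = 1.68898 cm → contributes +23.782 cm⁴
  bottom flange (beyond web): d = 1.68898 cm → contributes +23.782 cm⁴
Total I = 65.5941 cm⁴.

I_y ≈ 65.59 cm⁴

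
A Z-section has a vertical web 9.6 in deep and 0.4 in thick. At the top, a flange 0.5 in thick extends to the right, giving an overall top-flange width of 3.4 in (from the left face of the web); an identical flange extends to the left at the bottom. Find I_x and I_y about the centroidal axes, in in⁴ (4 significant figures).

Split into non-overlapping primitives; take the origin at the lower-left of the bounding box.
Web: 0.4 × 9.6, A = 3.84 in², y = 4.8 in, Ī = 29.4912 in⁴.
Top flange (beyond web): 3 × 0.5, A = 1.5 in², y = 9.35 in, Ī = 0.03125 in⁴.
Bottom flange (beyond web): 3 × 0.5, A = 1.5 in², y = 0.25 in, Ī = 0.03125 in⁴.
Centroid: ȳ = ΣA·y / ΣA = 4.8 in.
Transfer each piece to the centroidal x-axis using Ī + A·d² with d = y − 4.8:
  web: d = 0 in → contributes +29.4912 in⁴
  top flange (beyond web): d = 4.55 in → contributes +31.085 in⁴
  bottom flange (beyond web): d = -4.55 in → contributes +31.085 in⁴
Total I = 91.6612 in⁴.
For the y-axis: x̄ = 3.2 in.
Repeating about the centroidal y-axis gives I_y = 10.9712 in⁴.

I_x ≈ 91.66 in⁴, I_y ≈ 10.97 in⁴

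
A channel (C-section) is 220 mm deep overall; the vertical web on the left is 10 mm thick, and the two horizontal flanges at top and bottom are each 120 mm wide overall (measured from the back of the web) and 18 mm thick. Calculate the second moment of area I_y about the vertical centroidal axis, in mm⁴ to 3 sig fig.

I_y ≈ 9.10 × 10⁶ mm⁴

Break the section into simple shapes (no overlaps), measuring from the bottom-left corner of the bounding box.
Web: 10 × 220, A = 2 200 mm², x = 5 mm, Ī = 18 333 mm⁴.
Top flange (beyond web): 110 × 18, A = 1 980 mm², x = 65 mm, Ī = 1 996 500 mm⁴.
Bottom flange (beyond web): 110 × 18, A = 1 980 mm², x = 65 mm, Ī = 1 996 500 mm⁴.
Centroid: x̄ = ΣA·x / ΣA = 43.571 mm.
Transfer each piece to the vertical centroidal axis using Ī + A·d² with d = x − 43.571:
  web: d = -38.571 mm → contributes +3 291 395 mm⁴
  top flange (beyond web): d = 21.429 mm → contributes +2 905 684 mm⁴
  bottom flange (beyond web): d = 21.429 mm → contributes +2 905 684 mm⁴
Total I = 9 102 762 mm⁴.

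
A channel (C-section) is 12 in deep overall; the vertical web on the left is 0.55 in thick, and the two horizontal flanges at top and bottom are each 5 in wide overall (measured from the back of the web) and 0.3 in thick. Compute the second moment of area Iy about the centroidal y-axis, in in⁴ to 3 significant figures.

Break the section into simple shapes (no overlaps), measuring from the bottom-left corner of the bounding box.
Web: 0.55 × 12, A = 6.6 in², x = 0.275 in, Ī = 0.16638 in⁴.
Top flange (beyond web): 4.45 × 0.3, A = 1.335 in², x = 2.775 in, Ī = 2.203 in⁴.
Bottom flange (beyond web): 4.45 × 0.3, A = 1.335 in², x = 2.775 in, Ī = 2.203 in⁴.
Centroid: x̄ = ΣA·x / ΣA = 0.99506 in.
Transfer each piece to the centroidal y-axis using Ī + A·d² with d = x − 0.99506:
  web: d = -0.72006 in → contributes +3.5884 in⁴
  top flange (beyond web): d = 1.7799 in → contributes +6.4325 in⁴
  bottom flange (beyond web): d = 1.7799 in → contributes +6.4325 in⁴
Total I = 16.453 in⁴.

Iy ≈ 16.5 in⁴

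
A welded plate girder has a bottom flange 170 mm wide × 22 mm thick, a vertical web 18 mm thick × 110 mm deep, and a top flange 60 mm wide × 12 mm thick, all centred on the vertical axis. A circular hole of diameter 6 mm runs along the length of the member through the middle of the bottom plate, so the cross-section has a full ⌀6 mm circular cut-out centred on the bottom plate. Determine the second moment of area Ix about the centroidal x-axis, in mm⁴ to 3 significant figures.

Ix ≈ 1.47 × 10⁷ mm⁴

Split into non-overlapping primitives; take the origin at the lower-left of the bounding box.
Bottom plate: 170 × 22, A = 3 740 mm², y = 11 mm, Ī = 150 847 mm⁴.
Web plate: 18 × 110, A = 1 980 mm², y = 77 mm, Ī = 1 996 500 mm⁴.
Top plate: 60 × 12, A = 720 mm², y = 138 mm, Ī = 8 640 mm⁴.
Hole (subtracted): ⌀6, A = 28.274 mm², y = 11 mm, Ī = 63.617 mm⁴.
Centroid: ȳ = ΣA·y / ΣA = 45.643 mm.
Transfer each piece to the centroidal x-axis using Ī + A·d² with d = y − 45.643:
  bottom plate: d = -34.643 mm → contributes +4 639 304 mm⁴
  web plate: d = 31.357 mm → contributes +3 943 385 mm⁴
  top plate: d = 92.357 mm → contributes +6 150 136 mm⁴
  hole: d = -34.643 mm → contributes −33 996 mm⁴
Total I = 14 698 829 mm⁴.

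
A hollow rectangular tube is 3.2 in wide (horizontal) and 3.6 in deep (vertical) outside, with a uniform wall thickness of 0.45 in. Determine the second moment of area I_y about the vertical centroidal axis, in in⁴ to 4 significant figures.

Split into non-overlapping primitives; take the origin at the lower-left of the bounding box.
Outer rectangle: 3.2 × 3.6, A = 11.52 in², x = 1.6 in, Ī = 9.8304 in⁴.
Inner void (subtracted): 2.3 × 2.7, A = 6.21 in², x = 1.6 in, Ī = 2.73758 in⁴.
By symmetry the centroid is at mid-width, x̄ = 1.6 in.
All pieces are centred on the vertical centroidal axis, so I = ΣĪ (holes subtracted) = 7.09283 in⁴.

I_y ≈ 7.093 in⁴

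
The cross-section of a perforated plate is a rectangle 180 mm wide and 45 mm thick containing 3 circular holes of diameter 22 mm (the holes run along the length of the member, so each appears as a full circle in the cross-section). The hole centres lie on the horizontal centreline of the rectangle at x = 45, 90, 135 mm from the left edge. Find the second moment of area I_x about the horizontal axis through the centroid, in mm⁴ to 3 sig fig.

I_x ≈ 1.33 × 10⁶ mm⁴

Break the section into simple shapes (no overlaps), measuring from the bottom-left corner of the bounding box.
Plate: 180 × 45, A = 8 100 mm², y = 22.5 mm, Ī = 1 366 875 mm⁴.
Hole 1 (subtracted): ⌀22, A = 380.13 mm², y = 22.5 mm, Ī = 11 499 mm⁴.
Hole 2 (subtracted): ⌀22, A = 380.13 mm², y = 22.5 mm, Ī = 11 499 mm⁴.
Hole 3 (subtracted): ⌀22, A = 380.13 mm², y = 22.5 mm, Ī = 11 499 mm⁴.
By symmetry the centroid is at mid-height, ȳ = 22.5 mm.
All pieces are centred on the horizontal axis through the centroid, so I = ΣĪ (holes subtracted) = 1 332 378 mm⁴.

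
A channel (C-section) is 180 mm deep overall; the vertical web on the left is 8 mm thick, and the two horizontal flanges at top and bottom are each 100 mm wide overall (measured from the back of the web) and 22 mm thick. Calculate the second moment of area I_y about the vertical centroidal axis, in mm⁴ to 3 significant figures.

I_y ≈ 5.52 × 10⁶ mm⁴

Break the section into simple shapes (no overlaps), measuring from the bottom-left corner of the bounding box.
Web: 8 × 180, A = 1 440 mm², x = 4 mm, Ī = 7 680 mm⁴.
Top flange (beyond web): 92 × 22, A = 2 024 mm², x = 54 mm, Ī = 1 427 595 mm⁴.
Bottom flange (beyond web): 92 × 22, A = 2 024 mm², x = 54 mm, Ī = 1 427 595 mm⁴.
Centroid: x̄ = ΣA·x / ΣA = 40.88 mm.
Transfer each piece to the vertical centroidal axis using Ī + A·d² with d = x − 40.88:
  web: d = -36.88 mm → contributes +1 966 323 mm⁴
  top flange (beyond web): d = 13.12 mm → contributes +1 775 970 mm⁴
  bottom flange (beyond web): d = 13.12 mm → contributes +1 775 970 mm⁴
Total I = 5 518 263 mm⁴.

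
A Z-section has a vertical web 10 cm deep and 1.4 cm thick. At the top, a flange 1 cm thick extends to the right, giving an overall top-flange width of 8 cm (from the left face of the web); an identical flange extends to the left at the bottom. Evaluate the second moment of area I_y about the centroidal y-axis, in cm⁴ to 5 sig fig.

Decompose the section into non-overlapping parts with the origin at the bottom-left of its bounding rectangle.
Web: 1.4 × 10, A = 14 cm², x = 7.3 cm, Ī = 2.286667 cm⁴.
Top flange (beyond web): 6.6 × 1, A = 6.6 cm², x = 11.3 cm, Ī = 23.958 cm⁴.
Bottom flange (beyond web): 6.6 × 1, A = 6.6 cm², x = 3.3 cm, Ī = 23.958 cm⁴.
Centroid: x̄ = ΣA·x / ΣA = 7.3 cm.
Transfer each piece to the centroidal y-axis using Ī + A·d² with d = x − 7.3:
  web: d = 0 cm → contributes +2.286667 cm⁴
  top flange (beyond web): d = 4 cm → contributes +129.558 cm⁴
  bottom flange (beyond web): d = -4 cm → contributes +129.558 cm⁴
Total I = 261.4027 cm⁴.

I_y ≈ 261.40 cm⁴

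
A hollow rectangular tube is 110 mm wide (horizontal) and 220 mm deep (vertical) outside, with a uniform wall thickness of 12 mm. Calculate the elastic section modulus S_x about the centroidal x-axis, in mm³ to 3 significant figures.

S_x ≈ 3.97 × 10⁵ mm³

Break the section into simple shapes (no overlaps), measuring from the bottom-left corner of the bounding box.
Outer rectangle: 110 × 220, A = 24 200 mm², y = 110 mm, Ī = 97 606 667 mm⁴.
Inner void (subtracted): 86 × 196, A = 16 856 mm², y = 110 mm, Ī = 53 961 675 mm⁴.
By symmetry the centroid is at mid-height, ȳ = 110 mm.
All pieces are centred on the centroidal x-axis, so I = ΣĪ (holes subtracted) = 43 644 992 mm⁴.
Extreme fibre distance c = 110 mm; S = I/c = 396 773 mm³.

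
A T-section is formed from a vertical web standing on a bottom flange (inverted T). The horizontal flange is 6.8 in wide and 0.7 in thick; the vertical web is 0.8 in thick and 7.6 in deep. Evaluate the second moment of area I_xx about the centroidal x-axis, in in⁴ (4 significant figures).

I_xx ≈ 75.44 in⁴

Treat the section as a set of non-overlapping primitives; coordinates are from the bounding-box lower-left.
Flange: 6.8 × 0.7, A = 4.76 in², y = 0.35 in, Ī = 0.194367 in⁴.
Web: 0.8 × 7.6, A = 6.08 in², y = 4.5 in, Ī = 29.2651 in⁴.
Centroid: ȳ = ΣA·y / ΣA = 2.67768 in.
Transfer each piece to the centroidal x-axis using Ī + A·d² with d = y − 2.67768:
  flange: d = -2.32768 in → contributes +25.9844 in⁴
  web: d = 1.82232 in → contributes +49.4559 in⁴
Total I = 75.4403 in⁴.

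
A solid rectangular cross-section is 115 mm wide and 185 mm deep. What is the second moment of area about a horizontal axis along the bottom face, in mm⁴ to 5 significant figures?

The section: 115 × 185, A = 21 275 mm², y = 92.5 mm, Ī = 60 678 073 mm⁴.
Transfer it to a horizontal axis along the bottom face using Ī + A·d² with d = y − 0:
  the section: d = 92.5 mm → contributes +242 712 292 mm⁴
Total I = 242 712 292 mm⁴.

I_base ≈ 2.4271 × 10⁸ mm⁴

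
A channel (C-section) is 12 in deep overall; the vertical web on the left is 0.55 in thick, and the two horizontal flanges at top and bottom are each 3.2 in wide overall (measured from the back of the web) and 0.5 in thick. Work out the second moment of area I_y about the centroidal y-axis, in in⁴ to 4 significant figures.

I_y ≈ 6.558 in⁴

Decompose the section into non-overlapping parts with the origin at the bottom-left of its bounding rectangle.
Web: 0.55 × 12, A = 6.6 in², x = 0.275 in, Ī = 0.166375 in⁴.
Top flange (beyond web): 2.65 × 0.5, A = 1.325 in², x = 1.875 in, Ī = 0.775401 in⁴.
Bottom flange (beyond web): 2.65 × 0.5, A = 1.325 in², x = 1.875 in, Ī = 0.775401 in⁴.
Centroid: x̄ = ΣA·x / ΣA = 0.733378 in.
Transfer each piece to the centroidal y-axis using Ī + A·d² with d = x − 0.733378:
  web: d = -0.458378 in → contributes +1.55311 in⁴
  top flange (beyond web): d = 1.14162 in → contributes +2.50227 in⁴
  bottom flange (beyond web): d = 1.14162 in → contributes +2.50227 in⁴
Total I = 6.55765 in⁴.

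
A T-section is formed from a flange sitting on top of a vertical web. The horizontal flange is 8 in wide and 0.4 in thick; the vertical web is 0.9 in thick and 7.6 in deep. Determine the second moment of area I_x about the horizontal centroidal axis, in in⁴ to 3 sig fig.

Decompose the section into non-overlapping parts with the origin at the bottom-left of its bounding rectangle.
Flange: 8 × 0.4, A = 3.2 in², y = 7.8 in, Ī = 0.042667 in⁴.
Web: 0.9 × 7.6, A = 6.84 in², y = 3.8 in, Ī = 32.923 in⁴.
Centroid: ȳ = ΣA·y / ΣA = 5.0749 in.
Transfer each piece to the horizontal centroidal axis using Ī + A·d² with d = y − 5.0749:
  flange: d = 2.7251 in → contributes +23.806 in⁴
  web: d = -1.2749 in → contributes +44.041 in⁴
Total I = 67.847 in⁴.

I_x ≈ 67.8 in⁴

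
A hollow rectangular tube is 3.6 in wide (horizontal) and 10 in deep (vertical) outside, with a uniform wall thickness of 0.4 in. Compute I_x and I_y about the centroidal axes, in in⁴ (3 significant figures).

I_x ≈ 118 in⁴, I_y ≈ 22.1 in⁴

Decompose the section into non-overlapping parts with the origin at the bottom-left of its bounding rectangle.
Outer rectangle: 3.6 × 10, A = 36 in², y = 5 in, Ī = 300 in⁴.
Inner void (subtracted): 2.8 × 9.2, A = 25.76 in², y = 5 in, Ī = 181.69 in⁴.
By symmetry the centroid is at mid-height, ȳ = 5 in.
All pieces are centred on the centroidal x-axis, so I = ΣĪ (holes subtracted) = 118.31 in⁴.
Repeating about the centroidal y-axis gives I_y = 22.05 in⁴.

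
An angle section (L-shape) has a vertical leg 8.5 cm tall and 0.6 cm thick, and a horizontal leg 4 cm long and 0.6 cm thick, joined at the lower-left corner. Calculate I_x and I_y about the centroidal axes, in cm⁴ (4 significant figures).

I_x ≈ 53.50 cm⁴, I_y ≈ 7.947 cm⁴

Break the section into simple shapes (no overlaps), measuring from the bottom-left corner of the bounding box.
Vertical leg: 0.6 × 8.5, A = 5.1 cm², y = 4.25 cm, Ī = 30.7063 cm⁴.
Horizontal leg (remainder): 3.4 × 0.6, A = 2.04 cm², y = 0.3 cm, Ī = 0.0612 cm⁴.
Centroid: ȳ = ΣA·y / ΣA = 3.12143 cm.
Transfer each piece to the centroidal x-axis using Ī + A·d² with d = y − 3.12143:
  vertical leg: d = 1.12857 cm → contributes +37.202 cm⁴
  horizontal leg (remainder): d = -2.82143 cm → contributes +16.3005 cm⁴
Total I = 53.5025 cm⁴.
For the y-axis: x̄ = 0.871429 cm.
Repeating about the centroidal y-axis gives I_y = 7.94677 cm⁴.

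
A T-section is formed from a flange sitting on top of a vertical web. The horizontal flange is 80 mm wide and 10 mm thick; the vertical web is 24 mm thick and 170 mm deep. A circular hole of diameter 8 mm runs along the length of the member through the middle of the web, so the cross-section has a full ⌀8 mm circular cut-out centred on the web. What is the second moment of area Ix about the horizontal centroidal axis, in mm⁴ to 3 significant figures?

Treat the section as a set of non-overlapping primitives; coordinates are from the bounding-box lower-left.
Flange: 80 × 10, A = 800 mm², y = 175 mm, Ī = 6666.7 mm⁴.
Web: 24 × 170, A = 4 080 mm², y = 85 mm, Ī = 9 826 000 mm⁴.
Hole (subtracted): ⌀8, A = 50.265 mm², y = 85 mm, Ī = 201.06 mm⁴.
Centroid: ȳ = ΣA·y / ΣA = 99.908 mm.
Transfer each piece to the horizontal centroidal axis using Ī + A·d² with d = y − 99.908:
  flange: d = 75.092 mm → contributes +4 517 755 mm⁴
  web: d = -14.908 mm → contributes +10 732 731 mm⁴
  hole: d = -14.908 mm → contributes −11 372 mm⁴
Total I = 15 239 115 mm⁴.

Ix ≈ 1.52 × 10⁷ mm⁴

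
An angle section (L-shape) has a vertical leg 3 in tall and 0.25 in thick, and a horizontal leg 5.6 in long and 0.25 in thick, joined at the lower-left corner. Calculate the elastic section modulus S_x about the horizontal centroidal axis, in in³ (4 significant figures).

Decompose the section into non-overlapping parts with the origin at the bottom-left of its bounding rectangle.
Vertical leg: 0.25 × 3, A = 0.75 in², y = 1.5 in, Ī = 0.5625 in⁴.
Horizontal leg (remainder): 5.35 × 0.25, A = 1.3375 in², y = 0.125 in, Ī = 0.00696615 in⁴.
Centroid: ȳ = ΣA·y / ΣA = 0.619012 in.
Transfer each piece to the horizontal centroidal axis using Ī + A·d² with d = y − 0.619012:
  vertical leg: d = 0.880988 in → contributes +1.1446 in⁴
  horizontal leg (remainder): d = -0.494012 in → contributes +0.33338 in⁴
Total I = 1.47799 in⁴.
Extreme fibre distance c = 2.38099 in; S = I/c = 0.620744 in³.

S_x ≈ 0.6207 in³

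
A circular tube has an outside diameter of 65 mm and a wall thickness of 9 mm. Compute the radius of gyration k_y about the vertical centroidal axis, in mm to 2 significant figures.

k_y ≈ 20 mm

Decompose the section into non-overlapping parts with the origin at the bottom-left of its bounding rectangle.
Outer circle: ⌀65, A = 3 318 mm², x = 32.5 mm, Ī = 876 241 mm⁴.
Bore (subtracted): ⌀47, A = 1 735 mm², x = 32.5 mm, Ī = 239 531 mm⁴.
By symmetry the centroid is at mid-width, x̄ = 32.5 mm.
All pieces are centred on the vertical centroidal axis, so I = ΣĪ (holes subtracted) = 636 710 mm⁴.
Radius of gyration: k = √(I/A) = √(636 710 / 1 583) = 20.05 mm.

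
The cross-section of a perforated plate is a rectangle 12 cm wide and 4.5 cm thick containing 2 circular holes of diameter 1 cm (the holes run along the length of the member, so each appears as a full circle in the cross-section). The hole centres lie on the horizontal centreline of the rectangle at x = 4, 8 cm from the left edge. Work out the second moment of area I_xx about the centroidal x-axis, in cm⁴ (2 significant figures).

I_xx ≈ 91 cm⁴

Treat the section as a set of non-overlapping primitives; coordinates are from the bounding-box lower-left.
Plate: 12 × 4.5, A = 54 cm², y = 2.25 cm, Ī = 91.13 cm⁴.
Hole 1 (subtracted): ⌀1, A = 0.7854 cm², y = 2.25 cm, Ī = 0.04909 cm⁴.
Hole 2 (subtracted): ⌀1, A = 0.7854 cm², y = 2.25 cm, Ī = 0.04909 cm⁴.
By symmetry the centroid is at mid-height, ȳ = 2.25 cm.
All pieces are centred on the centroidal x-axis, so I = ΣĪ (holes subtracted) = 91.03 cm⁴.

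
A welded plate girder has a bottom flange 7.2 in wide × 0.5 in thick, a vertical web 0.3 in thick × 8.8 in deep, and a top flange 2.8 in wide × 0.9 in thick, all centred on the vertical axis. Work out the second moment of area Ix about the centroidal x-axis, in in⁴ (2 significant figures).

Ix ≈ 150 in⁴

Break the section into simple shapes (no overlaps), measuring from the bottom-left corner of the bounding box.
Bottom plate: 7.2 × 0.5, A = 3.6 in², y = 0.25 in, Ī = 0.075 in⁴.
Web plate: 0.3 × 8.8, A = 2.64 in², y = 4.9 in, Ī = 17.04 in⁴.
Top plate: 2.8 × 0.9, A = 2.52 in², y = 9.75 in, Ī = 0.1701 in⁴.
Centroid: ȳ = ΣA·y / ΣA = 4.384 in.
Transfer each piece to the centroidal x-axis using Ī + A·d² with d = y − 4.384:
  bottom plate: d = -4.134 in → contributes +61.61 in⁴
  web plate: d = 0.5158 in → contributes +17.74 in⁴
  top plate: d = 5.366 in → contributes +72.72 in⁴
Total I = 152.1 in⁴.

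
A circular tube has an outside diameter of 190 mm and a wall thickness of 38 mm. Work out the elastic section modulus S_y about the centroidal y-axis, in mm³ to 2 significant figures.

S_y ≈ 5.9 × 10⁵ mm³

Decompose the section into non-overlapping parts with the origin at the bottom-left of its bounding rectangle.
Outer circle: ⌀190, A = 28 353 mm², x = 95 mm, Ī = 63 971 171 mm⁴.
Bore (subtracted): ⌀114, A = 10 207 mm², x = 95 mm, Ī = 8 290 664 mm⁴.
By symmetry the centroid is at mid-width, x̄ = 95 mm.
All pieces are centred on the centroidal y-axis, so I = ΣĪ (holes subtracted) = 55 680 507 mm⁴.
Extreme fibre distance c = 95 mm; S = I/c = 586 111 mm³.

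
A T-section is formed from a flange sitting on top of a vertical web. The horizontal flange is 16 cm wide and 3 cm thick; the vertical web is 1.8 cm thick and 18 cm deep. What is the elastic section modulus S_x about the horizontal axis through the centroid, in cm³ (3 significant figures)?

S_x ≈ 199 cm³

Break the section into simple shapes (no overlaps), measuring from the bottom-left corner of the bounding box.
Flange: 16 × 3, A = 48 cm², y = 19.5 cm, Ī = 36 cm⁴.
Web: 1.8 × 18, A = 32.4 cm², y = 9 cm, Ī = 874.8 cm⁴.
Centroid: ȳ = ΣA·y / ΣA = 15.269 cm.
Transfer each piece to the horizontal axis through the centroid using Ī + A·d² with d = y − 15.269:
  flange: d = 4.2313 cm → contributes +895.4 cm⁴
  web: d = -6.2687 cm → contributes +2 148 cm⁴
Total I = 3043.4 cm⁴.
Extreme fibre distance c = 15.269 cm; S = I/c = 199.32 cm³.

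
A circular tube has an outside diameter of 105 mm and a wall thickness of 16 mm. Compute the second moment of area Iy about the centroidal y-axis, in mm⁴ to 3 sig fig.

Split into non-overlapping primitives; take the origin at the lower-left of the bounding box.
Outer circle: ⌀105, A = 8 659 mm², x = 52.5 mm, Ī = 5 966 602 mm⁴.
Bore (subtracted): ⌀73, A = 4185.4 mm², x = 52.5 mm, Ī = 1 393 995 mm⁴.
By symmetry the centroid is at mid-width, x̄ = 52.5 mm.
All pieces are centred on the centroidal y-axis, so I = ΣĪ (holes subtracted) = 4 572 607 mm⁴.

Iy ≈ 4.57 × 10⁶ mm⁴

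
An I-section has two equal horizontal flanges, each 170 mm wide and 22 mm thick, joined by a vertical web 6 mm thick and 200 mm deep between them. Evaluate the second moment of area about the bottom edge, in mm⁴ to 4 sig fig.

Break the section into simple shapes (no overlaps), measuring from the bottom-left corner of the bounding box.
Bottom flange: 170 × 22, A = 3 740 mm², y = 11 mm, Ī = 150 847 mm⁴.
Web: 6 × 200, A = 1 200 mm², y = 122 mm, Ī = 4 000 000 mm⁴.
Top flange: 170 × 22, A = 3 740 mm², y = 233 mm, Ī = 150 847 mm⁴.
Transfer each piece to the base of the section using Ī + A·d² with d = y − 0:
  bottom flange: d = 11 mm → contributes +603 387 mm⁴
  web: d = 122 mm → contributes +21 860 800 mm⁴
  top flange: d = 233 mm → contributes +203 191 707 mm⁴
Total I = 225 655 893 mm⁴.

I_base ≈ 2.257 × 10⁸ mm⁴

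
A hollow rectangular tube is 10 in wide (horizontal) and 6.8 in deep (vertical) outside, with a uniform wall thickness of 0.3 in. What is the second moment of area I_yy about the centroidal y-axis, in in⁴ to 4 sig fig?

Treat the section as a set of non-overlapping primitives; coordinates are from the bounding-box lower-left.
Outer rectangle: 10 × 6.8, A = 68 in², x = 5 in, Ī = 566.667 in⁴.
Inner void (subtracted): 9.4 × 6.2, A = 58.28 in², x = 5 in, Ī = 429.135 in⁴.
By symmetry the centroid is at mid-width, x̄ = 5 in.
All pieces are centred on the centroidal y-axis, so I = ΣĪ (holes subtracted) = 137.532 in⁴.

I_yy ≈ 137.5 in⁴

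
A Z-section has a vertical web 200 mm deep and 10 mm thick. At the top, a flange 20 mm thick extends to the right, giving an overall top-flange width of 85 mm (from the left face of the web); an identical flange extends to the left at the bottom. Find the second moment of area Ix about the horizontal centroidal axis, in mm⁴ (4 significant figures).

Ix ≈ 3.107 × 10⁷ mm⁴

Break the section into simple shapes (no overlaps), measuring from the bottom-left corner of the bounding box.
Web: 10 × 200, A = 2 000 mm², y = 100 mm, Ī = 6 666 667 mm⁴.
Top flange (beyond web): 75 × 20, A = 1 500 mm², y = 190 mm, Ī = 50 000 mm⁴.
Bottom flange (beyond web): 75 × 20, A = 1 500 mm², y = 10 mm, Ī = 50 000 mm⁴.
Centroid: ȳ = ΣA·y / ΣA = 100 mm.
Transfer each piece to the horizontal centroidal axis using Ī + A·d² with d = y − 100:
  web: d = 0 mm → contributes +6 666 667 mm⁴
  top flange (beyond web): d = 90 mm → contributes +12 200 000 mm⁴
  bottom flange (beyond web): d = -90 mm → contributes +12 200 000 mm⁴
Total I = 31 066 667 mm⁴.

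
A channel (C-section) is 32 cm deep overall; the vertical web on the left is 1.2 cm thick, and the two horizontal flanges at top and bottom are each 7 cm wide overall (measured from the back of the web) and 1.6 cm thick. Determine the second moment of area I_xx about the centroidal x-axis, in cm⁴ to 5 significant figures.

Split into non-overlapping primitives; take the origin at the lower-left of the bounding box.
Web: 1.2 × 32, A = 38.4 cm², y = 16 cm, Ī = 3276.8 cm⁴.
Top flange (beyond web): 5.8 × 1.6, A = 9.28 cm², y = 31.2 cm, Ī = 1.979733 cm⁴.
Bottom flange (beyond web): 5.8 × 1.6, A = 9.28 cm², y = 0.8 cm, Ī = 1.979733 cm⁴.
By symmetry the centroid is at mid-height, ȳ = 16 cm.
Transfer each piece to the centroidal x-axis using Ī + A·d² with d = y − 16:
  web: d = 0 cm → contributes +3276.8 cm⁴
  top flange (beyond web): d = 15.2 cm → contributes +2146.031 cm⁴
  bottom flange (beyond web): d = -15.2 cm → contributes +2146.031 cm⁴
Total I = 7568.862 cm⁴.

I_xx ≈ 7568.9 cm⁴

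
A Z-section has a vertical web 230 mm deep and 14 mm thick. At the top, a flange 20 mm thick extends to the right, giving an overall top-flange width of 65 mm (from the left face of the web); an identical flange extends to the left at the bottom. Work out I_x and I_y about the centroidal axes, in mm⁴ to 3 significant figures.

I_x ≈ 3.68 × 10⁷ mm⁴, I_y ≈ 2.65 × 10⁶ mm⁴

Break the section into simple shapes (no overlaps), measuring from the bottom-left corner of the bounding box.
Web: 14 × 230, A = 3 220 mm², y = 115 mm, Ī = 14 194 833 mm⁴.
Top flange (beyond web): 51 × 20, A = 1 020 mm², y = 220 mm, Ī = 34 000 mm⁴.
Bottom flange (beyond web): 51 × 20, A = 1 020 mm², y = 10 mm, Ī = 34 000 mm⁴.
Centroid: ȳ = ΣA·y / ΣA = 115 mm.
Transfer each piece to the centroidal x-axis using Ī + A·d² with d = y − 115:
  web: d = 0 mm → contributes +14 194 833 mm⁴
  top flange (beyond web): d = 105 mm → contributes +11 279 500 mm⁴
  bottom flange (beyond web): d = -105 mm → contributes +11 279 500 mm⁴
Total I = 36 753 833 mm⁴.
For the y-axis: x̄ = 58 mm.
Repeating about the centroidal y-axis gives I_y = 2 649 513 mm⁴.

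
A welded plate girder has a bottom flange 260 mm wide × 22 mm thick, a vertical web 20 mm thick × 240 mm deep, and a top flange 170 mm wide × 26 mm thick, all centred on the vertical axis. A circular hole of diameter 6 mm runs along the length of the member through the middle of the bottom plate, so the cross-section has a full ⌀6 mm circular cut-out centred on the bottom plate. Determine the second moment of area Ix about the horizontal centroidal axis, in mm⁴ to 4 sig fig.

Split into non-overlapping primitives; take the origin at the lower-left of the bounding box.
Bottom plate: 260 × 22, A = 5 720 mm², y = 11 mm, Ī = 230 707 mm⁴.
Web plate: 20 × 240, A = 4 800 mm², y = 142 mm, Ī = 23 040 000 mm⁴.
Top plate: 170 × 26, A = 4 420 mm², y = 275 mm, Ī = 248 993 mm⁴.
Hole (subtracted): ⌀6, A = 28.2743 mm², y = 11 mm, Ī = 63.6173 mm⁴.
Centroid: ȳ = ΣA·y / ΣA = 131.421 mm.
Transfer each piece to the horizontal centroidal axis using Ī + A·d² with d = y − 131.421:
  bottom plate: d = -120.421 mm → contributes +83 177 215 mm⁴
  web plate: d = 10.5793 mm → contributes +23 577 227 mm⁴
  top plate: d = 143.579 mm → contributes +91 367 399 mm⁴
  hole: d = -120.421 mm → contributes −410 074 mm⁴
Total I = 197 711 767 mm⁴.

Ix ≈ 1.977 × 10⁸ mm⁴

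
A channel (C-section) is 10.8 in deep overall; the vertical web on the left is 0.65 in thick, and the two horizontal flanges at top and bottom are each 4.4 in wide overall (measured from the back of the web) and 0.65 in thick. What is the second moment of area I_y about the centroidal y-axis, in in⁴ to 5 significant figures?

I_y ≈ 19.885 in⁴

Decompose the section into non-overlapping parts with the origin at the bottom-left of its bounding rectangle.
Web: 0.65 × 10.8, A = 7.02 in², x = 0.325 in, Ī = 0.2471625 in⁴.
Top flange (beyond web): 3.75 × 0.65, A = 2.4375 in², x = 2.525 in, Ī = 2.856445 in⁴.
Bottom flange (beyond web): 3.75 × 0.65, A = 2.4375 in², x = 2.525 in, Ī = 2.856445 in⁴.
Centroid: x̄ = ΣA·x / ΣA = 1.226639 in.
Transfer each piece to the centroidal y-axis using Ī + A·d² with d = x − 1.226639:
  web: d = -0.9016393 in → contributes +5.954096 in⁴
  top flange (beyond web): d = 1.298361 in → contributes +6.965438 in⁴
  bottom flange (beyond web): d = 1.298361 in → contributes +6.965438 in⁴
Total I = 19.88497 in⁴.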